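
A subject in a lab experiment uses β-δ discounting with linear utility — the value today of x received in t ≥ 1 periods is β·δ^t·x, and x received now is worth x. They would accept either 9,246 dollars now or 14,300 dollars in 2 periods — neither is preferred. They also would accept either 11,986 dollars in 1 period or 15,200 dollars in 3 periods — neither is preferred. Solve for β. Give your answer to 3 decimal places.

From the later pair, β·δ^1·11986 = β·δ^3·15200; dividing through, δ^2 = 11986/15200 = 0.78855, so δ = 0.88800.
Substituting δ into 9246 = β·δ^2·14300: β = 9246/(11276.303) ≈ 0.820.

β ≈ 0.820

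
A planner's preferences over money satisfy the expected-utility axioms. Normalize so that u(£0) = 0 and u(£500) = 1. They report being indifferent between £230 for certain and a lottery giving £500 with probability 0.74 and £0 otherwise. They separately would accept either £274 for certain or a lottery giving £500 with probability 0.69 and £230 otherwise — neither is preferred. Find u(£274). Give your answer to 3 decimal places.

0.919

The first gamble pins u(£230): it must equal 0.74·1 + 0.26·0 = 0.74.
Chaining: u(£274) = 0.69·1.00 + 0.31·0.74 = 0.9194.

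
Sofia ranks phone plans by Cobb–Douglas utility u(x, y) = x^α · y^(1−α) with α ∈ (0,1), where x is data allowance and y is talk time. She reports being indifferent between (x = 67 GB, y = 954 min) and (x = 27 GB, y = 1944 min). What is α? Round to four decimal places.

α ≈ 0.4392

Indifference: 67^α · 954^(1−α) = 27^α · 1944^(1−α).
Taking logs: α·ln 67 + (1−α)·ln 954 = α·ln 27 + (1−α)·ln 1944, i.e. α·0.9088558 = (1−α)·0.7118393.
With A = 0.9088558 and B = 0.7118393: α·A = (1−α)·B, so α = B/(A+B) = 0.7118393/1.6206951 ≈ 0.4392.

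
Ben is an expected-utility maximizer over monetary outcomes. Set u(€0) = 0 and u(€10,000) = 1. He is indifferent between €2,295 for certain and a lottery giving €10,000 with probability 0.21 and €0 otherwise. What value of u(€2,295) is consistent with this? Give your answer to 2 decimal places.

0.21

u(€2,295) equals the lottery's expected utility: 0.21·1 + 0.79·0 = 0.21.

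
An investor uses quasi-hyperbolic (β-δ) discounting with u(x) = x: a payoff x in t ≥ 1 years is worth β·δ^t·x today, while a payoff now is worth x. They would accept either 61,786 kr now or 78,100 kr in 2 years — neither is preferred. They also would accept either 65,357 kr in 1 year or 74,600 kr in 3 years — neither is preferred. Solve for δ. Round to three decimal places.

From the later pair, β·δ^1·65357 = β·δ^3·74600; dividing through, δ^2 = 65357/74600 = 0.87610, so δ = 0.93600.

δ ≈ 0.936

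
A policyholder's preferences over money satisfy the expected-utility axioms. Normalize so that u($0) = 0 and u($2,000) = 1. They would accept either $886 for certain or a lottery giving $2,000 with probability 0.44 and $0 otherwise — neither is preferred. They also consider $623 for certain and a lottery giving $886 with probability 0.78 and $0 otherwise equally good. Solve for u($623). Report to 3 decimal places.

The first gamble pins u($886): it must equal 0.44·1 + 0.56·0 = 0.44.
The second indifference gives u($623) = 0.78·u($886) + 0.22·u($0) = 0.78·0.44 + 0.22·0.00 = 0.3432.

0.343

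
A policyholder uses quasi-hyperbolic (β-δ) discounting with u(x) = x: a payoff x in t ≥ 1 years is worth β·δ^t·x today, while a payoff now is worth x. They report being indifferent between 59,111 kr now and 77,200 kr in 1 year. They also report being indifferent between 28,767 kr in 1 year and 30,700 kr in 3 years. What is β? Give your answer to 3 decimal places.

β ≈ 0.791

From the later pair, β·δ^1·28767 = β·δ^3·30700; dividing through, δ^2 = 28767/30700 = 0.93704, so δ = 0.96801.
The first indifference: 59111 = β·δ·77200, so β = 59111/(δ·77200) = 59111/(0.96801·77200) ≈ 0.791.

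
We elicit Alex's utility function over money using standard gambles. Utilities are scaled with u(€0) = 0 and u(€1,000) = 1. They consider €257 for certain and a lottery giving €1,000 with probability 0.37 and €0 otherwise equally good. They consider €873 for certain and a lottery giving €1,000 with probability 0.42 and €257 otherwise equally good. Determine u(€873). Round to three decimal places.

0.635

From the first indifference, u(€257) = 0.37·u(€1,000) + 0.63·u(€0) = 0.37·1 + 0.63·0 = 0.37.
Chaining: u(€873) = 0.42·1.00 + 0.58·0.37 = 0.6346.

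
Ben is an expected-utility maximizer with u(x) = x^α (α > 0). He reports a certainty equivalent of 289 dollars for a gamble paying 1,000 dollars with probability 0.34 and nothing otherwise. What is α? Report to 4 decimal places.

α ≈ 0.8691

EU(lottery) = 0.34·1000^α + 0.66·0 = 0.34·1000^α.
Indifference: 289^α = 0.34·1000^α, so (289/1000)^α = 0.34.
Take logs: α = ln 0.34 / ln(289/1000) ≈ 0.869077.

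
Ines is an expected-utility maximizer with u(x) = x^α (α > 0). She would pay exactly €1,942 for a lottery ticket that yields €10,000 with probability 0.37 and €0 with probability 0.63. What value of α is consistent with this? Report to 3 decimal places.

The lottery's expected utility is 0.37·u(10000) + 0.63·u(0) = 0.37·10000^α (since u(0) = 0 for α > 0).
Indifference: 1942^α = 0.37·10000^α, so (1942/10000)^α = 0.37.
Taking logs: α·ln(1942/10000) = ln(0.37), so α = -0.994252 / -1.638867 ≈ 0.607.

α ≈ 0.607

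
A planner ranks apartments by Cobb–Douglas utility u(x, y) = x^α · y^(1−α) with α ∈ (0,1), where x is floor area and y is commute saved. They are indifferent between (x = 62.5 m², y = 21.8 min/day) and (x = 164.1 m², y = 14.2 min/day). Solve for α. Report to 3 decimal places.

α ≈ 0.308

Indifference: 62.5^α · 21.8^(1−α) = 164.1^α · 14.2^(1−α).
Taking logs: α·ln 62.5 + (1−α)·ln 21.8 = α·ln 164.1 + (1−α)·ln 14.2, i.e. α·-0.965309 = (1−α)·-0.428668.
Thus α·(-1.393977) = -0.428668, so α = -0.428668/-1.393977 ≈ 0.308.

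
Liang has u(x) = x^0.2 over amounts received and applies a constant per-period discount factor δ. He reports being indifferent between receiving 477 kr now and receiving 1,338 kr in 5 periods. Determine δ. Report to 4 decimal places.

δ ≈ 0.9596

Indifference means u(477) = δ^5 · u(1338), so δ^5 = u(477)/u(1338).
With u(x) = x^0.2: δ^5 = 477^0.2/1338^0.2 = (477/1338)^0.2 = 0.81360.
Taking the 5th root: δ = 0.81360^(1/5) ≈ 0.9596.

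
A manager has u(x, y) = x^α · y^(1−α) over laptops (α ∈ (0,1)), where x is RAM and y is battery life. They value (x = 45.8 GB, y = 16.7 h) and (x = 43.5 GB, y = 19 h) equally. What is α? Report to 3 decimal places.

Indifference: 45.8^α · 16.7^(1−α) = 43.5^α · 19^(1−α).
(45.8/43.5)^α = (19/16.7)^(1−α); take logs: α·ln(45.8/43.5) = (1−α)·ln(19/16.7), i.e. α·0.051523 = (1−α)·0.129030.
So α/(1−α) = (0.129030)/(0.051523) = 2.504318, and α = 2.504318/3.504318 ≈ 0.715.

α ≈ 0.715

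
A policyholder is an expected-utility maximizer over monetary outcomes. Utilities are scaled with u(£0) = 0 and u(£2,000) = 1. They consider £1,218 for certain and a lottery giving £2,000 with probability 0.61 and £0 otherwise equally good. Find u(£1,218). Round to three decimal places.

0.610

u(£1,218) equals the lottery's expected utility: 0.61·1 + 0.39·0 = 0.61.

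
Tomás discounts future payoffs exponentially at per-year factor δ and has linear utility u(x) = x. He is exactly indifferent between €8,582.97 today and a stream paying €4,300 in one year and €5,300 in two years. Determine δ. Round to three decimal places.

δ ≈ 0.930

Equating present values: 8582.97 = 4300δ + 5300δ².
So 5300δ² + 4300δ − 8582.97 = 0.
By the quadratic formula (taking the positive root), δ = (−4300 + √200448964.00) / 10600 ≈ 0.930.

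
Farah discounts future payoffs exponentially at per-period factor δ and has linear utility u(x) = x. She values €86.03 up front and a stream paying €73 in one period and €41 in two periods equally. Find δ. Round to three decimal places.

Present value of the stream is 73·δ + 41·δ². Indifference gives 73δ + 41δ² = 86.03.
Rearranged: 41δ² + 73δ − 86.03 = 0.
By the quadratic formula (taking the positive root), δ = (−73 + √19437.92) / 82 ≈ 0.810.

δ ≈ 0.810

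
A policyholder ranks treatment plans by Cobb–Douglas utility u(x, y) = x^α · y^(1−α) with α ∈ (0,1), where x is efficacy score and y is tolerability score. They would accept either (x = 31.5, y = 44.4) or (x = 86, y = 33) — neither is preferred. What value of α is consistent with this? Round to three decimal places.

α ≈ 0.228

The Cobb–Douglas utilities coincide, so 31.5^α·44.4^(1−α) = 86^α·33^(1−α).
(31.5/86)^α = (33/44.4)^(1−α); take logs: α·ln(31.5/86) = (1−α)·ln(33/44.4), i.e. α·-1.004360 = (1−α)·-0.296732.
Thus α·(-1.301092) = -0.296732, so α = -0.296732/-1.301092 ≈ 0.228.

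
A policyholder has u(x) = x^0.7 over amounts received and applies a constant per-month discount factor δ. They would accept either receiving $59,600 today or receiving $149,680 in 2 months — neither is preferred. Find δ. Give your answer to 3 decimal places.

δ ≈ 0.724

Equating discounted utilities: u(59600) = δ^2·u(149680) ⇒ δ^2 = u(59600)/u(149680).
Since u(x) = x^0.7, δ^2 = (59600/149680)^0.7 = 0.39818^0.7 = 0.52488.
Taking the square root: δ = 0.52488^(1/2) ≈ 0.724.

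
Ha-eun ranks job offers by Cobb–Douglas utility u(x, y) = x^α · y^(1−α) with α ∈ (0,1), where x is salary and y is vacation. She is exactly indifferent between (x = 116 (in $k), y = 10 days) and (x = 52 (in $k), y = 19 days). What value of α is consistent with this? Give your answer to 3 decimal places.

α ≈ 0.444

The Cobb–Douglas utilities coincide, so 116^α·10^(1−α) = 52^α·19^(1−α).
Taking logs: α·ln 116 + (1−α)·ln 10 = α·ln 52 + (1−α)·ln 19, i.e. α·0.802346 = (1−α)·0.641854.
So α/(1−α) = (0.641854)/(0.802346) = 0.799972, and α = 0.799972/1.799972 ≈ 0.444.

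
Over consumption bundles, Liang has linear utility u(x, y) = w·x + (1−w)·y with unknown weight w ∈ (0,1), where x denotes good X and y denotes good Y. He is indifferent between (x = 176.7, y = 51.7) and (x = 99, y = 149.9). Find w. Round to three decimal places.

w = 0.558

Indifference: w·176.7 + (1−w)·51.7 = w·99 + (1−w)·149.9.
w·(176.7−99) = (1−w)·(149.9−51.7), i.e. w·77.7 = (1−w)·98.2.
Hence w = 98.2/(77.7+98.2) = 98.2/175.9 = 0.558.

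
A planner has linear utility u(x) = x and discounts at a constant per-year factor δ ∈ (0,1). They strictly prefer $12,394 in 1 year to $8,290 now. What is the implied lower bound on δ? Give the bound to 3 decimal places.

δ > 0.669

The preference means 8290 < δ·12394.
Dividing through by 12394 gives δ > 0.66887.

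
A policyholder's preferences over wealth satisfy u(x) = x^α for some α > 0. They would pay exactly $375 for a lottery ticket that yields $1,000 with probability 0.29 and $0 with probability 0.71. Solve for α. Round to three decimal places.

The lottery's expected utility is 0.29·u(1000) + 0.71·u(0) = 0.29·1000^α (since u(0) = 0 for α > 0).
Indifference: 375^α = 0.29·1000^α, so (375/1000)^α = 0.29.
Taking logs: α·ln(375/1000) = ln(0.29), so α = -1.237874 / -0.980829 ≈ 1.262.

α ≈ 1.262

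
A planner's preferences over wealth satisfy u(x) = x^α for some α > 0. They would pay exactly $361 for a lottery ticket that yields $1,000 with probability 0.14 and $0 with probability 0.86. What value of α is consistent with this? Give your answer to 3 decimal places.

α ≈ 1.930

Since u(0) = 0, the lottery's EU is 0.14·1000^α.
Indifference: 361^α = 0.14·1000^α, so (361/1000)^α = 0.14.
α = ln(0.14) / ln(361/1000) = -1.966113/-1.018877 ≈ 1.930.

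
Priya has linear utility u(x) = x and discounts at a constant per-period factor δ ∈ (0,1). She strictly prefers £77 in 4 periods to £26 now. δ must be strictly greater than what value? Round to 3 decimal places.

δ > 0.762

Comparing present values: 26 < δ^4·77.
Hence δ^4 > 26/77 = 0.33766, and x ↦ x^(1/4) is increasing on (0,∞).
δ > (26/77)^(1/4) ≈ 0.762.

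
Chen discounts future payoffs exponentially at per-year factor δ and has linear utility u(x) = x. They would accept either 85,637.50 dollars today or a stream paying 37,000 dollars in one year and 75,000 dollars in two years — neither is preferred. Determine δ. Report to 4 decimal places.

Present value of the stream is 37000·δ + 75000·δ². Indifference gives 37000δ + 75000δ² = 85637.50.
So 75000δ² + 37000δ − 85637.50 = 0.
δ = (−37000 + √(37000² + 4·75000·85637.50)) / (2·75000) = (−37000 + √27060250000.00) / 150000 ≈ 0.8500.

δ ≈ 0.8500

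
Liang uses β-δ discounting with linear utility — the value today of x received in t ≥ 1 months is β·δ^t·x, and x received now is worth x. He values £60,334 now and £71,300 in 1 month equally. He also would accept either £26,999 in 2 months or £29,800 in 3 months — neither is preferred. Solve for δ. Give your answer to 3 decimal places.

δ ≈ 0.906

Both payoffs in the second observation are in the future, so β drops out: δ^2·26999 = δ^3·29800 ⇒ δ = 26999/29800 = 0.90601.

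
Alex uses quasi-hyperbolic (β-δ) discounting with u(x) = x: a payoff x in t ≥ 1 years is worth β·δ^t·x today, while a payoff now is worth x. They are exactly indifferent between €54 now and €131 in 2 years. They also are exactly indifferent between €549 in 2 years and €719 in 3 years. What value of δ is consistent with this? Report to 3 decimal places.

From the later pair, β·δ^2·549 = β·δ^3·719; dividing through, δ = 549/719 = 0.76356.

δ ≈ 0.764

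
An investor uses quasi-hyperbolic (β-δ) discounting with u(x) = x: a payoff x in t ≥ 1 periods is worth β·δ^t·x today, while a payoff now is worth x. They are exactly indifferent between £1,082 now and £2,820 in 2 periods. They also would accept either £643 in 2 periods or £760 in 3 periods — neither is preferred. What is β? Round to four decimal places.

β ≈ 0.5360

Both payoffs in the second observation are in the future, so β drops out: δ^2·643 = δ^3·760 ⇒ δ = 643/760 = 0.84605.
The first indifference: 1082 = β·δ^2·2820, so β = 1082/(δ^2·2820) = 1082/(0.71581·2820) ≈ 0.5360.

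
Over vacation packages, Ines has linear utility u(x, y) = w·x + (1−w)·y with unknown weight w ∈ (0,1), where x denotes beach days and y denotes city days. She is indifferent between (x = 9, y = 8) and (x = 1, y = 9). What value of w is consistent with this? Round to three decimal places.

w = 0.111

Equating utilities: w·9 + (1−w)·8 = w·1 + (1−w)·9.
Collecting terms: w·8 = (1−w)·1.
The marginal rate of substitution is 1/8, so w = 1/(8+1) = 0.111.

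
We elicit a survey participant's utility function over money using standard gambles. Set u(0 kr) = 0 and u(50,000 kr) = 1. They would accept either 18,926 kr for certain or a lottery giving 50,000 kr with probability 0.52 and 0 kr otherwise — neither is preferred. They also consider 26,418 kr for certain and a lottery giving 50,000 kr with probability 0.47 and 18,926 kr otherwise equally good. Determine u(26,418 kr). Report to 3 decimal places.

0.746

First, u(18,926 kr) = 0.52·u(50,000 kr) + 0.48·u(0 kr) = 0.52.
Chaining: u(26,418 kr) = 0.47·1.00 + 0.53·0.52 = 0.7456.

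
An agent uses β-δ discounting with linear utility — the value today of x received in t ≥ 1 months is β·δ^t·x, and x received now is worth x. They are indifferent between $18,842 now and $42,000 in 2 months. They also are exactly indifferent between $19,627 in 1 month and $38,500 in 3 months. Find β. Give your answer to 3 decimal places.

β ≈ 0.880

Both payoffs in the second observation are in the future, so β drops out: δ^1·19627 = δ^3·38500 ⇒ δ^2 = 19627/38500 = 0.50979, so δ = 0.71400.
Now use the now-vs-future pair: 18842 = β·δ^2·42000 gives β = 18842/(0.50979·42000) ≈ 0.880.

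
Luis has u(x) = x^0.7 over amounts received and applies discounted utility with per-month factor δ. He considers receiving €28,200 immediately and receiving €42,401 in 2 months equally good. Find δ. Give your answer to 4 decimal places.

δ ≈ 0.8670

Equating discounted utilities: u(28200) = δ^2·u(42401) ⇒ δ^2 = u(28200)/u(42401).
Since u(x) = x^0.7, δ^2 = (28200/42401)^0.7 = 0.66508^0.7 = 0.75164.
So δ = 0.75164^(1/2) ≈ 0.8670.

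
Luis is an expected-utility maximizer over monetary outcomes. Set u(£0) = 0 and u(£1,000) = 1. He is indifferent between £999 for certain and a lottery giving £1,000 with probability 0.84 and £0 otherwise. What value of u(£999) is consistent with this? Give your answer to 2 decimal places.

0.84

u(£999) equals the lottery's expected utility: 0.84·1 + 0.16·0 = 0.84.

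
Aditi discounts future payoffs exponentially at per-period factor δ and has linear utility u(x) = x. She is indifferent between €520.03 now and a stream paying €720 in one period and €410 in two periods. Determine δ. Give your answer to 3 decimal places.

The stream is worth 720δ + 410δ² today, so 720δ + 410δ² = 520.03.
That is, 410δ² + 720δ − 520.03 = 0, a quadratic in δ.
δ = (−720 + √(720² + 4·410·520.03)) / (2·410) = (−720 + √1371249.20) / 820 ≈ 0.550.

δ ≈ 0.550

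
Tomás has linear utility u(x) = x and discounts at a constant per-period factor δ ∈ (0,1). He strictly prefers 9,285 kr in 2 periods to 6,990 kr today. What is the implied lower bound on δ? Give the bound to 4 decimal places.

δ > 0.8677

The preference means 6990 < δ^2·9285.
Hence δ^2 > 6990/9285 = 0.75283, and x ↦ x^(1/2) is increasing on (0,∞).
δ > (6990/9285)^(1/2) ≈ 0.8677.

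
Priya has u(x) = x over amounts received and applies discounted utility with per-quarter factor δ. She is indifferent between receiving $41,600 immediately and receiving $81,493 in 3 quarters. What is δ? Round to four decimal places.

Equating discounted utilities: u(41600) = δ^3·u(81493) ⇒ δ^3 = u(41600)/u(81493).
With u(x) = x: δ^3 = 41600/81493 = 0.51047.
Hence δ = (0.51047)^(1/3) = 0.799204.

δ ≈ 0.7992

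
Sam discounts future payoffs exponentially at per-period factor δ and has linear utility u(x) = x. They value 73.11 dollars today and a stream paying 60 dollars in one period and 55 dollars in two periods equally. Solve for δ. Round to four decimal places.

The stream is worth 60δ + 55δ² today, so 60δ + 55δ² = 73.11.
Rearranged: 55δ² + 60δ − 73.11 = 0.
By the quadratic formula (taking the positive root), δ = (−60 + √19684.20) / 110 ≈ 0.7300.

δ ≈ 0.7300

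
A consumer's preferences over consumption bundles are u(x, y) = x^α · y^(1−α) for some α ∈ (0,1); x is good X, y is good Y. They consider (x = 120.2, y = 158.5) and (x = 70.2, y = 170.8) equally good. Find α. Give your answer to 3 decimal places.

α ≈ 0.122

Set the two utilities equal: 120.2^α·158.5^(1−α) = 70.2^α·170.8^(1−α).
Rearrange to (120.2/70.2)^α = (170.8/158.5)^(1−α) and take logs: α·0.537809 = (1−α)·0.074739.
So α/(1−α) = (0.074739)/(0.537809) = 0.138969, and α = 0.138969/1.138969 ≈ 0.122.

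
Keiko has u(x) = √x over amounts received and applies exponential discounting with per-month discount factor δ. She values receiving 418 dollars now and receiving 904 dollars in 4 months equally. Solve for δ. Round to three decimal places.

The payoff in 4 months is discounted by δ^4, so u(418) = δ^4·u(904) and δ^4 = u(418)/u(904).
Since u(x) = √x, δ^4 = √(418/904) = 0.67999.
Hence δ = (0.67999)^(1/4) = 0.90808.

δ ≈ 0.908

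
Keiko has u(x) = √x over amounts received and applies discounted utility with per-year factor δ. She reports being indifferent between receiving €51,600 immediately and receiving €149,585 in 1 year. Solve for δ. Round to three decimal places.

Equating discounted utilities: u(51600) = δ·u(149585) ⇒ δ = u(51600)/u(149585).
With u(x) = √x: δ = √51600/√149585 = √(51600/149585) = 0.58733.

δ ≈ 0.587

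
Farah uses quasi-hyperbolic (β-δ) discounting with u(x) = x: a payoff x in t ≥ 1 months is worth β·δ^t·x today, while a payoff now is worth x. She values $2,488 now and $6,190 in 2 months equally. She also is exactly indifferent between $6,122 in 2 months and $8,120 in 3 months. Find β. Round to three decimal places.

β ≈ 0.707

Both payoffs in the second observation are in the future, so β drops out: δ^2·6122 = δ^3·8120 ⇒ δ = 6122/8120 = 0.75394.
Now use the now-vs-future pair: 2488 = β·δ^2·6190 gives β = 2488/(0.56843·6190) ≈ 0.707.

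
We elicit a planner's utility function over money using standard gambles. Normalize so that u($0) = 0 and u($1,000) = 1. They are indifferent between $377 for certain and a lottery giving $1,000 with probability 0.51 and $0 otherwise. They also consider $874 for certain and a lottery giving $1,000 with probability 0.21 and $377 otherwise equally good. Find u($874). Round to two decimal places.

From the first indifference, u($377) = 0.51·u($1,000) + 0.49·u($0) = 0.51·1 + 0.49·0 = 0.51.
Chaining: u($874) = 0.21·1.00 + 0.79·0.51 = 0.6129.

0.61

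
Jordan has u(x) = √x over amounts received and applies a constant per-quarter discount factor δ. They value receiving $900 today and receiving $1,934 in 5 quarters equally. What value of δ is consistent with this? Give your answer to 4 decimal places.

The payoff in 5 quarters is discounted by δ^5, so u(900) = δ^5·u(1934) and δ^5 = u(900)/u(1934).
Since u(x) = √x, δ^5 = √(900/1934) = 0.68217.
Taking the 5th root: δ = 0.68217^(1/5) ≈ 0.9264.

δ ≈ 0.9264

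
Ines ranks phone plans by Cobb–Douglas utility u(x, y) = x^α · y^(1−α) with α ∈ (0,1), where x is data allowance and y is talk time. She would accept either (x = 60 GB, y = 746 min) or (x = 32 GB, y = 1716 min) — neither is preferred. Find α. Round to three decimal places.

The Cobb–Douglas utilities coincide, so 60^α·746^(1−α) = 32^α·1716^(1−α).
Taking logs: α·ln 60 + (1−α)·ln 746 = α·ln 32 + (1−α)·ln 1716, i.e. α·0.628609 = (1−α)·0.833026.
Thus α·(1.461635) = 0.833026, so α = 0.833026/1.461635 ≈ 0.570.

α ≈ 0.570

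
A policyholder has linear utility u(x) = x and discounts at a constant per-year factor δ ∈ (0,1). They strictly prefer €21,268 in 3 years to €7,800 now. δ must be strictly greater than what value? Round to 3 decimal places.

Comparing present values: 7800 < δ^3·21268.
Dividing by 21268: δ^3 > 0.36675. Both sides are positive, so the cube root keeps the direction.
δ > (7800/21268)^(1/3) ≈ 0.716.

δ > 0.716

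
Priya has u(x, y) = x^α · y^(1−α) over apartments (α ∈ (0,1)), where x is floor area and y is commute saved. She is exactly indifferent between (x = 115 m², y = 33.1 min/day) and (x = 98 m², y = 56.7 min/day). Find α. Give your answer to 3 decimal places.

Set the two utilities equal: 115^α·33.1^(1−α) = 98^α·56.7^(1−α).
Taking logs: α·ln 115 + (1−α)·ln 33.1 = α·ln 98 + (1−α)·ln 56.7, i.e. α·0.159965 = (1−α)·0.538241.
So α/(1−α) = (0.538241)/(0.159965) = 3.364742, and α = 3.364742/4.364742 ≈ 0.771.

α ≈ 0.771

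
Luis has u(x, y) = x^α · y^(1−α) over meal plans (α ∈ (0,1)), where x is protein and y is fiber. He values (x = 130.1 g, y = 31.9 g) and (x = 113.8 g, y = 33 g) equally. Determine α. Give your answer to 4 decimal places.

α ≈ 0.2021

Set the two utilities equal: 130.1^α·31.9^(1−α) = 113.8^α·33^(1−α).
Taking logs: α·ln 130.1 + (1−α)·ln 31.9 = α·ln 113.8 + (1−α)·ln 33, i.e. α·0.1338609 = (1−α)·0.0339016.
So α/(1−α) = (0.0339016)/(0.1338609) = 0.2532599, and α = 0.2532599/1.2532599 ≈ 0.2021.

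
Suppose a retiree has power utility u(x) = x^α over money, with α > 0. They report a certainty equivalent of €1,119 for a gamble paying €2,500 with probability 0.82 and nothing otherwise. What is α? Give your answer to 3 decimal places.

α ≈ 0.247

The lottery's expected utility is 0.82·u(2500) + 0.18·u(0) = 0.82·2500^α (since u(0) = 0 for α > 0).
Setting u(1119) equal to that: 1119^α = 0.82·2500^α ⇒ (1119/2500)^α = 0.82.
Taking logs: α·ln(1119/2500) = ln(0.82), so α = -0.198451 / -0.803855 ≈ 0.247.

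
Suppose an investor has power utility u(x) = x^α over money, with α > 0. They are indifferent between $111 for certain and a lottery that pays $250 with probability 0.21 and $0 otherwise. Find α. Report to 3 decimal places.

α ≈ 1.922

Since u(0) = 0, the lottery's EU is 0.21·250^α.
Setting u(111) equal to that: 111^α = 0.21·250^α ⇒ (111/250)^α = 0.21.
Taking logs: α·ln(111/250) = ln(0.21), so α = -1.560648 / -0.811931 ≈ 1.922.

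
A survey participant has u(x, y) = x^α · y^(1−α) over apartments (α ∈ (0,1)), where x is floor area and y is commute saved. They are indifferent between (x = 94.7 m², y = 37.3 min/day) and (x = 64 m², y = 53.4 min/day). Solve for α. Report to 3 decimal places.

α ≈ 0.478

Set the two utilities equal: 94.7^α·37.3^(1−α) = 64^α·53.4^(1−α).
Taking logs: α·ln 94.7 + (1−α)·ln 37.3 = α·ln 64 + (1−α)·ln 53.4, i.e. α·0.391831 = (1−α)·0.358817.
With A = 0.391831 and B = 0.358817: α·A = (1−α)·B, so α = B/(A+B) = 0.358817/0.750648 ≈ 0.478.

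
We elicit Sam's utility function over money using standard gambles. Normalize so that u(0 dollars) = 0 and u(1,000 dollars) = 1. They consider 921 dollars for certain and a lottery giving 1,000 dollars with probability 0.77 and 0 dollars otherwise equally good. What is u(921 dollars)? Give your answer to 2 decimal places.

0.77

The indifference gives u(921 dollars) = 0.77·u(1,000 dollars) + 0.23·u(0 dollars) = 0.77·1 + 0.23·0 = 0.77.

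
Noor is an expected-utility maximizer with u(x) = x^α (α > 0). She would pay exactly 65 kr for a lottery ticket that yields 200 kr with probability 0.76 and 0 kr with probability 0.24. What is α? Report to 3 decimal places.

EU(lottery) = 0.76·200^α + 0.24·0 = 0.76·200^α.
Setting u(65) equal to that: 65^α = 0.76·200^α ⇒ (65/200)^α = 0.76.
Taking logs: α·ln(65/200) = ln(0.76), so α = -0.274437 / -1.123930 ≈ 0.244.

α ≈ 0.244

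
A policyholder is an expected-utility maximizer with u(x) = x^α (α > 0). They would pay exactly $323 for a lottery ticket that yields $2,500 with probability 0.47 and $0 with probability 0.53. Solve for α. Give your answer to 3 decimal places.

α ≈ 0.369

The lottery's expected utility is 0.47·u(2500) + 0.53·u(0) = 0.47·2500^α (since u(0) = 0 for α > 0).
Equating: 323^α = 0.47·2500^α, i.e. 0.1292^α = 0.47.
Taking logs: α·ln(323/2500) = ln(0.47), so α = -0.755023 / -2.046394 ≈ 0.369.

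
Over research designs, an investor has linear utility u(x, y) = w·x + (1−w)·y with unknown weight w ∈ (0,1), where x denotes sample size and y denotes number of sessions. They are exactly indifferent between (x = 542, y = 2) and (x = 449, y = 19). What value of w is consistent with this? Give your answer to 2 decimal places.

w = 0.15

Indifference: w·542 + (1−w)·2 = w·449 + (1−w)·19.
w·(542−449) = (1−w)·(19−2), i.e. w·93 = (1−w)·17.
Hence w = 17/(93+17) = 17/110 = 0.15.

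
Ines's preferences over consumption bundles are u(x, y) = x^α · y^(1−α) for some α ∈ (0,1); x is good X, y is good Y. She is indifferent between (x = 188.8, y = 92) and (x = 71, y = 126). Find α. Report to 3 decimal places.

Set the two utilities equal: 188.8^α·92^(1−α) = 71^α·126^(1−α).
Rearrange to (188.8/71)^α = (126/92)^(1−α) and take logs: α·0.978008 = (1−α)·0.314493.
With A = 0.978008 and B = 0.314493: α·A = (1−α)·B, so α = B/(A+B) = 0.314493/1.292501 ≈ 0.243.

α ≈ 0.243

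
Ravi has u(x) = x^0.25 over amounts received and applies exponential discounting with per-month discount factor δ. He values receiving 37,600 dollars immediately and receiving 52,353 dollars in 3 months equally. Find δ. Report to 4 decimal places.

δ ≈ 0.9728

Equating discounted utilities: u(37600) = δ^3·u(52353) ⇒ δ^3 = u(37600)/u(52353).
Since u(x) = x^0.25, δ^3 = (37600/52353)^0.25 = 0.71820^0.25 = 0.92058.
So δ = 0.92058^(1/3) ≈ 0.9728.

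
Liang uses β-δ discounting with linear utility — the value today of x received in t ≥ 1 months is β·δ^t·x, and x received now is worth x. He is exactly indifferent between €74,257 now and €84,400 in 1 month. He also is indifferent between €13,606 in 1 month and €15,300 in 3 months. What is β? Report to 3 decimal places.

β ≈ 0.933

The second indifference involves only future payoffs, so β cancels: β·δ^1·13606 = β·δ^3·15300, giving δ^2 = 13606/15300 = 0.88928, so δ = 0.94302.
Now use the now-vs-future pair: 74257 = β·δ·84400 gives β = 74257/(0.94302·84400) ≈ 0.933.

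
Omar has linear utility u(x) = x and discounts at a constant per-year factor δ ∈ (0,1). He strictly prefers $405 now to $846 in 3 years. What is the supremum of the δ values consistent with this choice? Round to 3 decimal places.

δ < 0.782

Comparing present values: 405 > δ^3·846.
Hence δ^3 < 405/846 = 0.47872, and x ↦ x^(1/3) is increasing on (0,∞).
δ < 0.47872^(1/3) = 0.782.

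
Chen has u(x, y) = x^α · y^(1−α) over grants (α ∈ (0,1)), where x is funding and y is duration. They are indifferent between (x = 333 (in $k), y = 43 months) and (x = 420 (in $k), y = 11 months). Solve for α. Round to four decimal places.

α ≈ 0.8545

Set the two utilities equal: 333^α·43^(1−α) = 420^α·11^(1−α).
(333/420)^α = (11/43)^(1−α); take logs: α·ln(333/420) = (1−α)·ln(11/43), i.e. α·-0.2321122 = (1−α)·-1.3633048.
Thus α·(-1.5954170) = -1.3633048, so α = -1.3633048/-1.5954170 ≈ 0.8545.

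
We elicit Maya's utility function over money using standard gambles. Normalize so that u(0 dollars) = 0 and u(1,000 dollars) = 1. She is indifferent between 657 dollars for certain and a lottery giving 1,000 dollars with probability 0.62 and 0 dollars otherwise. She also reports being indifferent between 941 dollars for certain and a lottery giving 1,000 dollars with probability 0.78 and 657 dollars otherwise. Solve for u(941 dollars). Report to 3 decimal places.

0.916

The first gamble pins u(657 dollars): it must equal 0.62·1 + 0.38·0 = 0.62.
Then u(941 dollars) = 0.78·u(1,000 dollars) + 0.22·u(657 dollars) = 0.78·1.00 + 0.22·0.62 = 0.9164.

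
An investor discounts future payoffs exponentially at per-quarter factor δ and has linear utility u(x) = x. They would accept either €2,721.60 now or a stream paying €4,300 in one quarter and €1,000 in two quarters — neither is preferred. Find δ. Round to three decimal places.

δ ≈ 0.560

Present value of the stream is 4300·δ + 1000·δ². Indifference gives 4300δ + 1000δ² = 2721.60.
Rearranged: 1000δ² + 4300δ − 2721.60 = 0.
By the quadratic formula (taking the positive root), δ = (−4300 + √29376400.00) / 2000 ≈ 0.560.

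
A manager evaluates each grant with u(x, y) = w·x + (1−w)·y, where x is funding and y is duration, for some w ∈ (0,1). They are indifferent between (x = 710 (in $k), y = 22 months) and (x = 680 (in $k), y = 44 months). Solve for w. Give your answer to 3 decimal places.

Equating utilities: w·710 + (1−w)·22 = w·680 + (1−w)·44.
w·(710−680) = (1−w)·(44−22), i.e. w·30 = (1−w)·22.
So w/(1−w) = 22/30 = 0.7333, giving w = 22/(30+22) = 0.423.

w = 0.423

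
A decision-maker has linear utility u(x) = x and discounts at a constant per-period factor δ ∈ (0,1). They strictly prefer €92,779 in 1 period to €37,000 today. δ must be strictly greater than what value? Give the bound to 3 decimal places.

δ > 0.399

The preference means 37000 < δ·92779.
So δ > 37000/92779 = 0.39880.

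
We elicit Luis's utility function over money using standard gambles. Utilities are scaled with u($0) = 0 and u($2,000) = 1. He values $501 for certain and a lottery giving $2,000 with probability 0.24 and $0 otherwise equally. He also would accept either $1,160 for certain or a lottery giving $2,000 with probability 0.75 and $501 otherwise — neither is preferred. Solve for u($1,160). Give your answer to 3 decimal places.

0.810

From the first indifference, u($501) = 0.24·u($2,000) + 0.76·u($0) = 0.24·1 + 0.76·0 = 0.24.
Then u($1,160) = 0.75·u($2,000) + 0.25·u($501) = 0.75·1.00 + 0.25·0.24 = 0.8100.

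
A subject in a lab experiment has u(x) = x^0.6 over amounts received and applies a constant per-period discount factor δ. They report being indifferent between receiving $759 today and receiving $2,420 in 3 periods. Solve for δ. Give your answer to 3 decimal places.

δ ≈ 0.793

Equating discounted utilities: u(759) = δ^3·u(2420) ⇒ δ^3 = u(759)/u(2420).
Since u(x) = x^0.6, δ^3 = (759/2420)^0.6 = 0.31364^0.6 = 0.49872.
So δ = 0.49872^(1/3) ≈ 0.793.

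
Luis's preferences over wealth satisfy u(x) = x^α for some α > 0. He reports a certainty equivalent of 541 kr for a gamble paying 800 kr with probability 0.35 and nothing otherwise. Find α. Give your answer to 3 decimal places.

The lottery's expected utility is 0.35·u(800) + 0.65·u(0) = 0.35·800^α (since u(0) = 0 for α > 0).
Indifference: 541^α = 0.35·800^α, so (541/800)^α = 0.35.
Taking logs: α·ln(541/800) = ln(0.35), so α = -1.049822 / -0.391192 ≈ 2.684.

α ≈ 2.684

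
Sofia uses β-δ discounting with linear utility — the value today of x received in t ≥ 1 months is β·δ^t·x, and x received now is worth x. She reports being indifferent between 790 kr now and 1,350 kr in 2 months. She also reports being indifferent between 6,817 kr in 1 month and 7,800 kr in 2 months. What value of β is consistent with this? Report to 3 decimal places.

From the later pair, β·δ^1·6817 = β·δ^2·7800; dividing through, δ = 6817/7800 = 0.87397.
The first indifference: 790 = β·δ^2·1350, so β = 790/(δ^2·1350) = 790/(0.76383·1350) ≈ 0.766.

β ≈ 0.766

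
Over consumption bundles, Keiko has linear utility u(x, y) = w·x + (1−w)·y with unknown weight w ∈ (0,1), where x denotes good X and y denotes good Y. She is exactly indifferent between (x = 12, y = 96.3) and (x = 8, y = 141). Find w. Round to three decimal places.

u(12,96.3) = u(8,141) means w·12 + (1−w)·96.3 = w·8 + (1−w)·141.
Collecting terms: w·4 = (1−w)·44.7.
Hence w = 44.7/(4+44.7) = 44.7/48.7 = 0.918.

w = 0.918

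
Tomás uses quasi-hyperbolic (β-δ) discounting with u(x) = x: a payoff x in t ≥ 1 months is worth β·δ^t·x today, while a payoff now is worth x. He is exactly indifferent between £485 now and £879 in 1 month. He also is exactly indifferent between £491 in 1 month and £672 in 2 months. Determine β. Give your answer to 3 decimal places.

β ≈ 0.755

From the later pair, β·δ^1·491 = β·δ^2·672; dividing through, δ = 491/672 = 0.73065.
The first indifference: 485 = β·δ·879, so β = 485/(δ·879) = 485/(0.73065·879) ≈ 0.755.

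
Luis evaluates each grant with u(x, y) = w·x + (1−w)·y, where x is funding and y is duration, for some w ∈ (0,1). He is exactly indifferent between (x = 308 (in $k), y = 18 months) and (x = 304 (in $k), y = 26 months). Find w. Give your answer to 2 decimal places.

w = 0.67

Indifference: w·308 + (1−w)·18 = w·304 + (1−w)·26.
Rearranging, 4·w − 8·(1−w) = 0.
The marginal rate of substitution is 8/4, so w = 8/(4+8) = 0.67.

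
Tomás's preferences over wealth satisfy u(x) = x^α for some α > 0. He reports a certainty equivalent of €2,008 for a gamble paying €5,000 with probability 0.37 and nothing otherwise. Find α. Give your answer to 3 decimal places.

α ≈ 1.090

EU(lottery) = 0.37·5000^α + 0.63·0 = 0.37·5000^α.
Setting u(2008) equal to that: 2008^α = 0.37·5000^α ⇒ (2008/5000)^α = 0.37.
Taking logs: α·ln(2008/5000) = ln(0.37), so α = -0.994252 / -0.912299 ≈ 1.090.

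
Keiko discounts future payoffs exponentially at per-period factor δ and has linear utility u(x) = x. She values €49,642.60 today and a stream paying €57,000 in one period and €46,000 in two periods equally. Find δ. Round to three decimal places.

δ ≈ 0.590

Equating present values: 49642.60 = 57000δ + 46000δ².
That is, 46000δ² + 57000δ − 49642.60 = 0, a quadratic in δ.
By the quadratic formula (taking the positive root), δ = (−57000 + √12383238400.00) / 92000 ≈ 0.590.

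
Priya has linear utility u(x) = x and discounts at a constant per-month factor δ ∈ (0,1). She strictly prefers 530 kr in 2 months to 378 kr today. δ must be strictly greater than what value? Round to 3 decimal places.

δ > 0.845

Comparing present values: 378 < δ^2·530.
So δ^2 > 378/530 = 0.71321; taking the square root of both positive sides preserves the inequality.
δ > 0.71321^(1/2) = 0.845.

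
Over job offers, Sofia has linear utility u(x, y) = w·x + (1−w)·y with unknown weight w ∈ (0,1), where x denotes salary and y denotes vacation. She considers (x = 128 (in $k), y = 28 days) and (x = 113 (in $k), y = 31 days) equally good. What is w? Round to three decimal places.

w = 0.167

u(128,28) = u(113,31) means w·128 + (1−w)·28 = w·113 + (1−w)·31.
Collecting terms: w·15 = (1−w)·3.
Hence w = 3/(15+3) = 3/18 = 0.167.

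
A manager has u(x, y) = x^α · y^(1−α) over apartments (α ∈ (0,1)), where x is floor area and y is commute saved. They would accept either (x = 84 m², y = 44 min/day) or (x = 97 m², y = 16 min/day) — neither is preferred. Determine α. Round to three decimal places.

Indifference: 84^α · 44^(1−α) = 97^α · 16^(1−α).
Taking logs: α·ln 84 + (1−α)·ln 44 = α·ln 97 + (1−α)·ln 16, i.e. α·-0.143894 = (1−α)·-1.011601.
With A = -0.143894 and B = -1.011601: α·A = (1−α)·B, so α = B/(A+B) = -1.011601/-1.155495 ≈ 0.875.

α ≈ 0.875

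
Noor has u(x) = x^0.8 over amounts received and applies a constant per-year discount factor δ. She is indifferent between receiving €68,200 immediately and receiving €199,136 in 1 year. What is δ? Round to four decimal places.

Equating discounted utilities: u(68200) = δ·u(199136) ⇒ δ = u(68200)/u(199136).
With u(x) = x^0.8: δ = 68200^0.8/199136^0.8 = (68200/199136)^0.8 = 0.42433.

δ ≈ 0.4243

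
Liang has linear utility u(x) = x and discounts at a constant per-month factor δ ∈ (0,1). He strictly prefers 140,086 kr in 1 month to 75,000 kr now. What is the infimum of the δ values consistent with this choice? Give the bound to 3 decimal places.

δ > 0.535

Comparing present values: 75000 < δ·140086.
Dividing through by 140086 gives δ > 0.53539.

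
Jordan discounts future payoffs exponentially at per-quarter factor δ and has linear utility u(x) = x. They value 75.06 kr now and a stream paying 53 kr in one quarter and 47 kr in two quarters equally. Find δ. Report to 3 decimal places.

δ ≈ 0.820

Equating present values: 75.06 = 53δ + 47δ².
Rearranged: 47δ² + 53δ − 75.06 = 0.
The positive root is δ = [−53 + √(53² + 4·47·75.06)] / (2·47) = (−53 + 130.078)/94 ≈ 0.820.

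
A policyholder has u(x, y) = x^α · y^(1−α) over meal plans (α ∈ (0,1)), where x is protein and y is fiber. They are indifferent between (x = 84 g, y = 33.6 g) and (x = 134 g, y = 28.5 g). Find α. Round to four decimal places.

The Cobb–Douglas utilities coincide, so 84^α·33.6^(1−α) = 134^α·28.5^(1−α).
Taking logs: α·ln 84 + (1−α)·ln 33.6 = α·ln 134 + (1−α)·ln 28.5, i.e. α·-0.4670230 = (1−α)·-0.1646220.
Thus α·(-0.6316450) = -0.1646220, so α = -0.1646220/-0.6316450 ≈ 0.2606.

α ≈ 0.2606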